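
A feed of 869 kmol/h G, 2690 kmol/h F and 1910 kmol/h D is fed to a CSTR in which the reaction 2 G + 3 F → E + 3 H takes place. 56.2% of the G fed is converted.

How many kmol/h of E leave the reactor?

G reacted = 0.562 × 869 = 488.4 kmol/h; ν_G = −2, so ξ = 488.4/2 = 244.2 kmol/h.
Outlet amounts (n = n₀ + ν ξ):
  G: 869 − 2(244.2) = 380.6
  F: 2690 − 3(244.2) = 1957
  E: 0 + 1(244.2) = 244.2
  H: 0 + 3(244.2) = 732.6
  D: 1910 (inert)

244 kmol/h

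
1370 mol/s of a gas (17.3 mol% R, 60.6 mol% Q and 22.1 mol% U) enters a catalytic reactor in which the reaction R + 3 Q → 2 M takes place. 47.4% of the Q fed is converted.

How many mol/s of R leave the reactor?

Q reacted = 0.474 × 830.2 = 393.5 mol/s; ν_Q = −3, so ξ = 393.5/3 = 131.2 mol/s.
Outlet amounts (n = n₀ + ν ξ):
  R: 237 − 1(131.2) = 105.8
  Q: 830.2 − 3(131.2) = 436.7
  M: 0 + 2(131.2) = 262.3
  U: 302.8 (inert)

106 mol/s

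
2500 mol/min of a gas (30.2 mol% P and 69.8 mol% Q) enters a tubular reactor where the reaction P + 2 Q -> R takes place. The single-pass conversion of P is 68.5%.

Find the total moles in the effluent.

1470 mol/min

P reacted = 0.685 × 755 = 517.2 mol/min; ν_P = −1, so ξ = 517.2/1 = 517.2 mol/min.
Outlet amounts (n = n₀ + ν ξ):
  P: 755 − 1(517.2) = 237.8
  Q: 1745 − 2(517.2) = 710.6
  R: 0 + 1(517.2) = 517.2
Total out = 237.8 + 710.6 + 517.2 = 1466 mol/min.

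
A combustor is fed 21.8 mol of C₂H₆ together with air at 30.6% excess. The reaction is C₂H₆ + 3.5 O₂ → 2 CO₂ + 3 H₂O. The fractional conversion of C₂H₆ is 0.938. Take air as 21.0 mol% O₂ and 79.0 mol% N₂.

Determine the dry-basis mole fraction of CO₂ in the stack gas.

Stoichiometric O₂ = 3.5 × 21.8 = 76.3 mol; O₂ fed = 76.3 × 1.306 = 99.65 mol.
N₂ fed = 99.65 × 79/21 = 374.9 mol.
Fuel reacted = 0.938 × 21.8 → ξ = 20.45 mol.
Outlet (n = n₀ + ν ξ):
  C₂H₆: 21.8 − 1(20.45) = 1.352
  O₂: 99.65 − 3.5(20.45) = 28.08
  N₂: 374.9 (inert)
  CO₂: 0 + 2(20.45) = 40.9
  H₂O: 0 + 3(20.45) = 61.35
Dry total = 445.2 mol; y_CO₂ (dry) = 40.9 / 445.2 = 0.09186.

0.0919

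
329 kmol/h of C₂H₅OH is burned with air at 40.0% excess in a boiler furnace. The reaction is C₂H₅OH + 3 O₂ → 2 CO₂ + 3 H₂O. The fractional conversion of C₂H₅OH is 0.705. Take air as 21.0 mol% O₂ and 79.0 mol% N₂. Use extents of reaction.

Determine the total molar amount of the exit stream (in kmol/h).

7140 kmol/h

Stoichiometric O₂ = 3 × 329 = 987 kmol/h; O₂ fed = 987 × 1.400 = 1382 kmol/h.
N₂ fed = 1382 × 79/21 = 5198 kmol/h.
Fuel reacted = 0.705 × 329 → ξ = 231.9 kmol/h.
Outlet (n = n₀ + ν ξ):
  C₂H₅OH: 329 − 1(231.9) = 97.06
  O₂: 1382 − 3(231.9) = 686
  N₂: 5198 (inert)
  CO₂: 0 + 2(231.9) = 463.9
  H₂O: 0 + 3(231.9) = 695.8
Total out = 97.06 + 686 + 5198 + 463.9 + 695.8 = 7141 kmol/h.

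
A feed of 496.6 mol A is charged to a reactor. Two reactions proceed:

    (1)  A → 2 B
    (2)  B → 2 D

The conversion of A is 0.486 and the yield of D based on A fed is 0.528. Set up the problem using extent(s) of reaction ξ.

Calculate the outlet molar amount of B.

352 mol

Conversion of A: A consumed = 1ξ₁ = 0.486 × 496.6 → ξ₁ = 241.3 mol.
Yield of D: 2ξ₂ / 496.6 = 0.528 → ξ₂ = 131.1 mol.
Outlet amounts (n = n₀ + Σ ν·ξ):
  A: 496.6 − 1(241.3) = 255.3
  B: 0 + 2(241.3) − 1(131.1) = 351.6
  D: 0 + 2(131.1) = 262.2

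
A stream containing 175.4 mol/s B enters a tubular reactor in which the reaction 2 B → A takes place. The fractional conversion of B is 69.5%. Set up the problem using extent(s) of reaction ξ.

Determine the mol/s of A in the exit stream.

61 mol/s

B reacted = 0.695 × 175.4 = 121.9 mol/s; ν_B = −2, so ξ = 121.9/2 = 60.95 mol/s.
Outlet amounts (n = n₀ + ν ξ):
  B: 175.4 − 2(60.95) = 53.5
  A: 0 + 1(60.95) = 60.95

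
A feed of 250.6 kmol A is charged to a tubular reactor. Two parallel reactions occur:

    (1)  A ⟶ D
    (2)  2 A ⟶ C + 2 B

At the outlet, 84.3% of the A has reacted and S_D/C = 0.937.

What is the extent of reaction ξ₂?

ξ₂ = 71.9 kmol

Conversion of A: A consumed = 0.843 × 250.6 = 211.3 kmol = 1ξ₁ + 2ξ₂.
Selectivity: 1ξ₁ / (1ξ₂) = 0.937 → ξ₁ = 0.937 ξ₂.
Substitute: (1·0.937 + 2) ξ₂ = 211.3 → ξ₂ = 71.93 kmol, ξ₁ = 67.4 kmol.
Outlet amounts (n = n₀ + Σ ν·ξ):
  A: 250.6 − 1(67.4) − 2(71.93) = 39.34
  D: 0 + 1(67.4) = 67.4
  C: 0 + 1(71.93) = 71.93
  B: 0 + 2(71.93) = 143.9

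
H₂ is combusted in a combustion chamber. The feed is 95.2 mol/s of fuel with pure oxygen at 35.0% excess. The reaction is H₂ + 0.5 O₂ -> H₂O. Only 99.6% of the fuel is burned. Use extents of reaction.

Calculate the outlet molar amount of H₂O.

94.8 mol/s

Stoichiometric O₂ = 0.5 × 95.2 = 47.6 mol/s; O₂ fed = 47.6 × 1.350 = 64.26 mol/s.
Fuel reacted = 0.996 × 95.2 → ξ = 94.82 mol/s.
Outlet (n = n₀ + ν ξ):
  H₂: 95.2 − 1(94.82) = 0.3808
  O₂: 64.26 − 0.5(94.82) = 16.85
  H₂O: 0 + 1(94.82) = 94.82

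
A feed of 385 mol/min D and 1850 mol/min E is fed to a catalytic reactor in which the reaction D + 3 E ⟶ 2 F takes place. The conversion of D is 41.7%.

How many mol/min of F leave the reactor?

321 mol/min

D reacted = 0.417 × 385 = 160.5 mol/min; ν_D = −1, so ξ = 160.5/1 = 160.5 mol/min.
Outlet amounts (n = n₀ + ν ξ):
  D: 385 − 1(160.5) = 224.5
  E: 1850 − 3(160.5) = 1368
  F: 0 + 2(160.5) = 321.1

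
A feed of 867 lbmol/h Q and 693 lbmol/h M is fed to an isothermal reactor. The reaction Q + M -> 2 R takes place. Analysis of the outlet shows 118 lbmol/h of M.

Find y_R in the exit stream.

0.737

For M: n = n₀ − 1ξ → 118 = 693 − 1ξ, giving ξ = 575 lbmol/h.
Outlet amounts (n = n₀ + ν ξ):
  Q: 867 − 1(575) = 292
  M: 693 − 1(575) = 118
  R: 0 + 2(575) = 1150
Total out = 1560 lbmol/h; y_R = 1150 / 1560 = 0.7372.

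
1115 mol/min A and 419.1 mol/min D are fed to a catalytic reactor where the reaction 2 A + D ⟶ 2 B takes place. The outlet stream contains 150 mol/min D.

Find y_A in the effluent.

For D: n = n₀ − 1ξ → 150 = 419.1 − 1ξ, giving ξ = 269.1 mol/min.
Outlet amounts (n = n₀ + ν ξ):
  A: 1115 − 2(269.1) = 576.8
  D: 419.1 − 1(269.1) = 150
  B: 0 + 2(269.1) = 538.2
Total out = 1265 mol/min; y_A = 576.8 / 1265 = 0.456.

0.456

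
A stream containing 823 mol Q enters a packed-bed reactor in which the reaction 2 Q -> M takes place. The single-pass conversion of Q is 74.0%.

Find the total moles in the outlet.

Q reacted = 0.74 × 823 = 609 mol; ν_Q = −2, so ξ = 609/2 = 304.5 mol.
Outlet amounts (n = n₀ + ν ξ):
  Q: 823 − 2(304.5) = 214
  M: 0 + 1(304.5) = 304.5
Total out = 214 + 304.5 = 518.5 mol.

518 mol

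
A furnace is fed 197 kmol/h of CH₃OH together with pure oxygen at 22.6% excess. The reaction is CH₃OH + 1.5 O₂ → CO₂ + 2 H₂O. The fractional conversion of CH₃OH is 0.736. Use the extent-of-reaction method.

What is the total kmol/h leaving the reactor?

Stoichiometric O₂ = 1.5 × 197 = 295.5 kmol/h; O₂ fed = 295.5 × 1.226 = 362.3 kmol/h.
Fuel reacted = 0.736 × 197 → ξ = 145 kmol/h.
Outlet (n = n₀ + ν ξ):
  CH₃OH: 197 − 1(145) = 52.01
  O₂: 362.3 − 1.5(145) = 144.8
  CO₂: 0 + 1(145) = 145
  H₂O: 0 + 2(145) = 290
Total out = 52.01 + 144.8 + 145 + 290 = 631.8 kmol/h.

632 kmol/h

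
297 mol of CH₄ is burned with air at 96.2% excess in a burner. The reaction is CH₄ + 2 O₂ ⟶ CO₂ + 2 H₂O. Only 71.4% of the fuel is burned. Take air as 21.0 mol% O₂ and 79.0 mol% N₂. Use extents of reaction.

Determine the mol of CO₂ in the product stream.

Stoichiometric O₂ = 2 × 297 = 594 mol; O₂ fed = 594 × 1.962 = 1165 mol.
N₂ fed = 1165 × 79/21 = 4384 mol.
Fuel reacted = 0.714 × 297 → ξ = 212.1 mol.
Outlet (n = n₀ + ν ξ):
  CH₄: 297 − 1(212.1) = 84.94
  O₂: 1165 − 2(212.1) = 741.3
  N₂: 4384 (inert)
  CO₂: 0 + 1(212.1) = 212.1
  H₂O: 0 + 2(212.1) = 424.1

212 mol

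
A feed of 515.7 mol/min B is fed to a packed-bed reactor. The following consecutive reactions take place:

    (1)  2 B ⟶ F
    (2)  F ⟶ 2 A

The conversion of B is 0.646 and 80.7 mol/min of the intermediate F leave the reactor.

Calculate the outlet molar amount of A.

172 mol/min

Conversion of B: B consumed = 2ξ₁ = 0.646 × 515.7 → ξ₁ = 166.6 mol/min.
F balance: n_F = 0 + 1ξ₁ − 1ξ₂ = 80.7 → ξ₂ = (1·166.6 − 80.7)/1 = 85.87 mol/min.
Outlet amounts (n = n₀ + Σ ν·ξ):
  B: 515.7 − 2(166.6) = 182.6
  F: 0 + 1(166.6) − 1(85.87) = 80.7
  A: 0 + 2(85.87) = 171.7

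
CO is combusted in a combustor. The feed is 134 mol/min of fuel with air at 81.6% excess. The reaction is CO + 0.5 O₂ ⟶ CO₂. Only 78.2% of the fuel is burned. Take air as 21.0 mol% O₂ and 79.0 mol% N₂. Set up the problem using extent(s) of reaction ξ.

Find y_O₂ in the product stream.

0.105

Stoichiometric O₂ = 0.5 × 134 = 67 mol/min; O₂ fed = 67 × 1.816 = 121.7 mol/min.
N₂ fed = 121.7 × 79/21 = 457.7 mol/min.
Fuel reacted = 0.782 × 134 → ξ = 104.8 mol/min.
Outlet (n = n₀ + ν ξ):
  CO: 134 − 1(104.8) = 29.21
  O₂: 121.7 − 0.5(104.8) = 69.28
  N₂: 457.7 (inert)
  CO₂: 0 + 1(104.8) = 104.8
Total out = 661 mol/min; y_O₂ = 69.28 / 661 = 0.1048.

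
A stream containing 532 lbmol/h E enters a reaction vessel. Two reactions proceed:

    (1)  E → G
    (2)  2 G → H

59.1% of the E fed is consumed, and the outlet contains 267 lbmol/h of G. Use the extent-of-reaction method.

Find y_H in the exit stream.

Conversion of E: E consumed = 1ξ₁ = 0.591 × 532 → ξ₁ = 314.4 lbmol/h.
G balance: n_G = 0 + 1ξ₁ − 2ξ₂ = 267 → ξ₂ = (1·314.4 − 267)/2 = 23.71 lbmol/h.
Outlet amounts (n = n₀ + Σ ν·ξ):
  E: 532 − 1(314.4) = 217.6
  G: 0 + 1(314.4) − 2(23.71) = 267
  H: 0 + 1(23.71) = 23.71
Total out = 508.3 lbmol/h; y_H = 23.71 / 508.3 = 0.04664.

0.0466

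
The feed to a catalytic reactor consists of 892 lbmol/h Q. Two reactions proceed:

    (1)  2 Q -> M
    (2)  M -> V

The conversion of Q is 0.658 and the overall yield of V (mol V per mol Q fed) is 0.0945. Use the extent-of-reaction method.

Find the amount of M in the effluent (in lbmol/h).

Conversion of Q: Q consumed = 2ξ₁ = 0.658 × 892 → ξ₁ = 293.5 lbmol/h.
Yield of V: 1ξ₂ / 892 = 0.0945 → ξ₂ = 84.29 lbmol/h.
Outlet amounts (n = n₀ + Σ ν·ξ):
  Q: 892 − 2(293.5) = 305.1
  M: 0 + 1(293.5) − 1(84.29) = 209.2
  V: 0 + 1(84.29) = 84.29

209 lbmol/h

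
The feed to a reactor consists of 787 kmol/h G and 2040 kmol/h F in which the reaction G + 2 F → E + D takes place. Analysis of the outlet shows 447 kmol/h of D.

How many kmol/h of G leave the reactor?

For D: n = n₀ + 1ξ → 447 = 0 + 1ξ, giving ξ = 447 kmol/h.
Outlet amounts (n = n₀ + ν ξ):
  G: 787 − 1(447) = 340
  F: 2040 − 2(447) = 1146
  E: 0 + 1(447) = 447
  D: 0 + 1(447) = 447

340 kmol/h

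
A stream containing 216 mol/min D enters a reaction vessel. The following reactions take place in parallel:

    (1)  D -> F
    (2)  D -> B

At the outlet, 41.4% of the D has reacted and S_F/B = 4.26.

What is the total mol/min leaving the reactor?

Conversion of D: D consumed = 0.414 × 216 = 89.42 mol/min = 1ξ₁ + 1ξ₂.
Selectivity: 1ξ₁ / (1ξ₂) = 4.26 → ξ₁ = 4.26 ξ₂.
Substitute: (1·4.26 + 1) ξ₂ = 89.42 → ξ₂ = 17 mol/min, ξ₁ = 72.42 mol/min.
Outlet amounts (n = n₀ + Σ ν·ξ):
  D: 216 − 1(72.42) − 1(17) = 126.6
  F: 0 + 1(72.42) = 72.42
  B: 0 + 1(17) = 17
Total out = 126.6 + 72.42 + 17 = 216 mol/min.

216 mol/min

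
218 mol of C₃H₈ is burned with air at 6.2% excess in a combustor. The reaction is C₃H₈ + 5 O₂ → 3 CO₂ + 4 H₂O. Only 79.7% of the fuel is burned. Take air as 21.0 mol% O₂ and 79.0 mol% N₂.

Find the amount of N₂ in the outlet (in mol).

Stoichiometric O₂ = 5 × 218 = 1090 mol; O₂ fed = 1090 × 1.062 = 1158 mol.
N₂ fed = 1158 × 79/21 = 4355 mol.
Fuel reacted = 0.797 × 218 → ξ = 173.7 mol.
Outlet (n = n₀ + ν ξ):
  C₃H₈: 218 − 1(173.7) = 44.25
  O₂: 1158 − 5(173.7) = 288.9
  N₂: 4355 (inert)
  CO₂: 0 + 3(173.7) = 521.2
  H₂O: 0 + 4(173.7) = 695

4350 mol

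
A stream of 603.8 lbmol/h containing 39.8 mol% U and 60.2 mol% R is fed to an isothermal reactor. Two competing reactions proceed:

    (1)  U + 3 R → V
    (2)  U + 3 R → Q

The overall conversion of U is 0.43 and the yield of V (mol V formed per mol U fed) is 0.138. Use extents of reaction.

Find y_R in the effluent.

0.182

Yield of V: 1ξ₁ / 240.3 = 0.138 → ξ₁ = 33.16 lbmol/h.
Conversion of U: 1ξ₁ + 1ξ₂ = 0.43 × 240.3 = 103.3 → ξ₂ = 70.17 lbmol/h.
Outlet amounts (n = n₀ + Σ ν·ξ):
  U: 240.3 − 1(33.16) − 1(70.17) = 137
  R: 363.5 − 3(33.16) − 3(70.17) = 53.48
  V: 0 + 1(33.16) = 33.16
  Q: 0 + 1(70.17) = 70.17
Total out = 293.8 lbmol/h; y_R = 53.48 / 293.8 = 0.182.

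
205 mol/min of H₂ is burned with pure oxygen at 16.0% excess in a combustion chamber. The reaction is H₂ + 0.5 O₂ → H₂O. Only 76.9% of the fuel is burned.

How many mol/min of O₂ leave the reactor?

40.1 mol/min

Stoichiometric O₂ = 0.5 × 205 = 102.5 mol/min; O₂ fed = 102.5 × 1.160 = 118.9 mol/min.
Fuel reacted = 0.769 × 205 → ξ = 157.6 mol/min.
Outlet (n = n₀ + ν ξ):
  H₂: 205 − 1(157.6) = 47.35
  O₂: 118.9 − 0.5(157.6) = 40.08
  H₂O: 0 + 1(157.6) = 157.6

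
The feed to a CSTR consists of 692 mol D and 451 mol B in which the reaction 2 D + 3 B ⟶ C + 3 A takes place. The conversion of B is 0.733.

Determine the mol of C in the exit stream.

110 mol

B reacted = 0.733 × 451 = 330.6 mol; ν_B = −3, so ξ = 330.6/3 = 110.2 mol.
Outlet amounts (n = n₀ + ν ξ):
  D: 692 − 2(110.2) = 471.6
  B: 451 − 3(110.2) = 120.4
  C: 0 + 1(110.2) = 110.2
  A: 0 + 3(110.2) = 330.6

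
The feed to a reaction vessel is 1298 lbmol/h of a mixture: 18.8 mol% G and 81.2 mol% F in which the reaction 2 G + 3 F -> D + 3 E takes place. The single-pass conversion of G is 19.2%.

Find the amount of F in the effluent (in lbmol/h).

G reacted = 0.192 × 244 = 46.85 lbmol/h; ν_G = −2, so ξ = 46.85/2 = 23.43 lbmol/h.
Outlet amounts (n = n₀ + ν ξ):
  G: 244 − 2(23.43) = 197.2
  F: 1054 − 3(23.43) = 983.7
  D: 0 + 1(23.43) = 23.43
  E: 0 + 3(23.43) = 70.28

984 lbmol/h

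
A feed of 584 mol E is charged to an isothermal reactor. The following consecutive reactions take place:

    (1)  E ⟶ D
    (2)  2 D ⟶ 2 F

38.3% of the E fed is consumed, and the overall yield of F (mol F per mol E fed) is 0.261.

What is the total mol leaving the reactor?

Conversion of E: E consumed = 1ξ₁ = 0.383 × 584 → ξ₁ = 223.7 mol.
Yield of F: 2ξ₂ / 584 = 0.261 → ξ₂ = 76.21 mol.
Outlet amounts (n = n₀ + Σ ν·ξ):
  E: 584 − 1(223.7) = 360.3
  D: 0 + 1(223.7) − 2(76.21) = 71.25
  F: 0 + 2(76.21) = 152.4
Total out = 360.3 + 71.25 + 152.4 = 584 mol.

584 mol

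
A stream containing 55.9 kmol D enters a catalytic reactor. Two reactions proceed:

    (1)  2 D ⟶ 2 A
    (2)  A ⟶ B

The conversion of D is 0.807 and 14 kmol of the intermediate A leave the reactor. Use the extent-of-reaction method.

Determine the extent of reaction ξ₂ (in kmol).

Conversion of D: D consumed = 2ξ₁ = 0.807 × 55.9 → ξ₁ = 22.56 kmol.
A balance: n_A = 0 + 2ξ₁ − 1ξ₂ = 14 → ξ₂ = (2·22.56 − 14)/1 = 31.11 kmol.
Outlet amounts (n = n₀ + Σ ν·ξ):
  D: 55.9 − 2(22.56) = 10.79
  A: 0 + 2(22.56) − 1(31.11) = 14
  B: 0 + 1(31.11) = 31.11

ξ₂ = 31.1 kmol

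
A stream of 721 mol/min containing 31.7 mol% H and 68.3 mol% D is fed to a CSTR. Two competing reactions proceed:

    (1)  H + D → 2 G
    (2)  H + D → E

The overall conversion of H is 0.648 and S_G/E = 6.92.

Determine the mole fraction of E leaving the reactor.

Conversion of H: H consumed = 0.648 × 228.6 = 148.1 mol/min = 1ξ₁ + 1ξ₂.
Selectivity: 2ξ₁ / (1ξ₂) = 6.92 → ξ₁ = 3.46 ξ₂.
Substitute: (1·3.46 + 1) ξ₂ = 148.1 → ξ₂ = 33.21 mol/min, ξ₁ = 114.9 mol/min.
Outlet amounts (n = n₀ + Σ ν·ξ):
  H: 228.6 − 1(114.9) − 1(33.21) = 80.45
  D: 492.4 − 1(114.9) − 1(33.21) = 344.3
  G: 0 + 2(114.9) = 229.8
  E: 0 + 1(33.21) = 33.21
Total out = 687.8 mol/min; y_E = 33.21 / 687.8 = 0.04828.

0.0483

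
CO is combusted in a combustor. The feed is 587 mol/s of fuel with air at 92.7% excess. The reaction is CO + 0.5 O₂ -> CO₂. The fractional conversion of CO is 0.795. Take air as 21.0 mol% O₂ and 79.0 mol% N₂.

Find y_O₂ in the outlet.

0.109

Stoichiometric O₂ = 0.5 × 587 = 293.5 mol/s; O₂ fed = 293.5 × 1.927 = 565.6 mol/s.
N₂ fed = 565.6 × 79/21 = 2128 mol/s.
Fuel reacted = 0.795 × 587 → ξ = 466.7 mol/s.
Outlet (n = n₀ + ν ξ):
  CO: 587 − 1(466.7) = 120.3
  O₂: 565.6 − 0.5(466.7) = 332.2
  N₂: 2128 (inert)
  CO₂: 0 + 1(466.7) = 466.7
Total out = 3047 mol/s; y_O₂ = 332.2 / 3047 = 0.109.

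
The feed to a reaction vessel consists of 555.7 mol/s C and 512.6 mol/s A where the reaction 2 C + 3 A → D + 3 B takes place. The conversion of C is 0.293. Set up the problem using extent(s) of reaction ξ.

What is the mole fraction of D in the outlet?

C reacted = 0.293 × 555.7 = 162.8 mol/s; ν_C = −2, so ξ = 162.8/2 = 81.41 mol/s.
Outlet amounts (n = n₀ + ν ξ):
  C: 555.7 − 2(81.41) = 392.9
  A: 512.6 − 3(81.41) = 268.4
  D: 0 + 1(81.41) = 81.41
  B: 0 + 3(81.41) = 244.2
Total out = 986.9 mol/s; y_D = 81.41 / 986.9 = 0.08249.

0.0825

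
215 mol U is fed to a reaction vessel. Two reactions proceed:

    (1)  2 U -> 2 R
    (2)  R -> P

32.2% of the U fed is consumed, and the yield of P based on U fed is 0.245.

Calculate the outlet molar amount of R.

Conversion of U: U consumed = 2ξ₁ = 0.322 × 215 → ξ₁ = 34.62 mol.
Yield of P: 1ξ₂ / 215 = 0.245 → ξ₂ = 52.67 mol.
Outlet amounts (n = n₀ + Σ ν·ξ):
  U: 215 − 2(34.62) = 145.8
  R: 0 + 2(34.62) − 1(52.67) = 16.56
  P: 0 + 1(52.67) = 52.67

16.6 mol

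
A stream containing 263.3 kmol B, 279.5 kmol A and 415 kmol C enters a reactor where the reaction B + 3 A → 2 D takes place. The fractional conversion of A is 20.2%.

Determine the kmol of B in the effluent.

244 kmol

A reacted = 0.202 × 279.5 = 56.46 kmol; ν_A = −3, so ξ = 56.46/3 = 18.82 kmol.
Outlet amounts (n = n₀ + ν ξ):
  B: 263.3 − 1(18.82) = 244.5
  A: 279.5 − 3(18.82) = 223
  D: 0 + 2(18.82) = 37.64
  C: 415 (inert)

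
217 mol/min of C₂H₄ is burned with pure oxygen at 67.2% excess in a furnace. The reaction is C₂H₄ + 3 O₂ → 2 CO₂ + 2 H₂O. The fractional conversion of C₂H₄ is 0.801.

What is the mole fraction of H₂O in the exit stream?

0.266

Stoichiometric O₂ = 3 × 217 = 651 mol/min; O₂ fed = 651 × 1.672 = 1088 mol/min.
Fuel reacted = 0.801 × 217 → ξ = 173.8 mol/min.
Outlet (n = n₀ + ν ξ):
  C₂H₄: 217 − 1(173.8) = 43.18
  O₂: 1088 − 3(173.8) = 567
  CO₂: 0 + 2(173.8) = 347.6
  H₂O: 0 + 2(173.8) = 347.6
Total out = 1305 mol/min; y_H₂O = 347.6 / 1305 = 0.2663.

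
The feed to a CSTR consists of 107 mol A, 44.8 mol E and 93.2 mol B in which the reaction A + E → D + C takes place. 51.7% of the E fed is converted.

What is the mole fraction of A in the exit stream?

E reacted = 0.517 × 44.8 = 23.16 mol; ν_E = −1, so ξ = 23.16/1 = 23.16 mol.
Outlet amounts (n = n₀ + ν ξ):
  A: 107 − 1(23.16) = 83.84
  E: 44.8 − 1(23.16) = 21.64
  D: 0 + 1(23.16) = 23.16
  C: 0 + 1(23.16) = 23.16
  B: 93.2 (inert)
Total out = 245 mol; y_A = 83.84 / 245 = 0.3422.

0.342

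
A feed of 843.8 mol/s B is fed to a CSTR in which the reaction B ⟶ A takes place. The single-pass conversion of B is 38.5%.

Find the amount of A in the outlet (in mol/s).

B reacted = 0.385 × 843.8 = 324.9 mol/s; ν_B = −1, so ξ = 324.9/1 = 324.9 mol/s.
Outlet amounts (n = n₀ + ν ξ):
  B: 843.8 − 1(324.9) = 518.9
  A: 0 + 1(324.9) = 324.9

325 mol/s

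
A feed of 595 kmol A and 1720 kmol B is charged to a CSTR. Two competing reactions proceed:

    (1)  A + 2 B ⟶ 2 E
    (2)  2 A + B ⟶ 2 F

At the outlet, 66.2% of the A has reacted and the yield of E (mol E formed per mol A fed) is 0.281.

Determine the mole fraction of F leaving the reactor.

0.149

Yield of E: 2ξ₁ / 595 = 0.281 → ξ₁ = 83.6 kmol.
Conversion of A: 1ξ₁ + 2ξ₂ = 0.662 × 595 = 393.9 → ξ₂ = 155.1 kmol.
Outlet amounts (n = n₀ + Σ ν·ξ):
  A: 595 − 1(83.6) − 2(155.1) = 201.1
  B: 1720 − 2(83.6) − 1(155.1) = 1398
  E: 0 + 2(83.6) = 167.2
  F: 0 + 2(155.1) = 310.3
Total out = 2076 kmol; y_F = 310.3 / 2076 = 0.1494.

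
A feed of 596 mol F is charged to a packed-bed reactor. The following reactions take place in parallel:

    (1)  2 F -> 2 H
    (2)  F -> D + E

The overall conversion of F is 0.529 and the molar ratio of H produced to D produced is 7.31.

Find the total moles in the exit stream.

634 mol

Conversion of F: F consumed = 0.529 × 596 = 315.3 mol = 2ξ₁ + 1ξ₂.
Selectivity: 2ξ₁ / (1ξ₂) = 7.31 → ξ₁ = 3.655 ξ₂.
Substitute: (2·3.655 + 1) ξ₂ = 315.3 → ξ₂ = 37.94 mol, ξ₁ = 138.7 mol.
Outlet amounts (n = n₀ + Σ ν·ξ):
  F: 596 − 2(138.7) − 1(37.94) = 280.7
  H: 0 + 2(138.7) = 277.3
  D: 0 + 1(37.94) = 37.94
  E: 0 + 1(37.94) = 37.94
Total out = 280.7 + 277.3 + 37.94 + 37.94 = 633.9 mol.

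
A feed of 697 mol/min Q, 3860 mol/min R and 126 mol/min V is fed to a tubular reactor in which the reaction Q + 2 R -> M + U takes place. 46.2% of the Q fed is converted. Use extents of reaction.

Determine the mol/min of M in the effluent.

322 mol/min

Q reacted = 0.462 × 697 = 322 mol/min; ν_Q = −1, so ξ = 322/1 = 322 mol/min.
Outlet amounts (n = n₀ + ν ξ):
  Q: 697 − 1(322) = 375
  R: 3860 − 2(322) = 3216
  M: 0 + 1(322) = 322
  U: 0 + 1(322) = 322
  V: 126 (inert)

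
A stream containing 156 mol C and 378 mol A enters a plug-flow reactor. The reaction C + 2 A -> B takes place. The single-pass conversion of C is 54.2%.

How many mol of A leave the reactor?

C reacted = 0.542 × 156 = 84.55 mol; ν_C = −1, so ξ = 84.55/1 = 84.55 mol.
Outlet amounts (n = n₀ + ν ξ):
  C: 156 − 1(84.55) = 71.45
  A: 378 − 2(84.55) = 208.9
  B: 0 + 1(84.55) = 84.55

209 mol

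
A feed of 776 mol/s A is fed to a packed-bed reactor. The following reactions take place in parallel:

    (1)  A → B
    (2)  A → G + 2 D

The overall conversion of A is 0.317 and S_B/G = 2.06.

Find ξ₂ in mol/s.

Conversion of A: A consumed = 0.317 × 776 = 246 mol/s = 1ξ₁ + 1ξ₂.
Selectivity: 1ξ₁ / (1ξ₂) = 2.06 → ξ₁ = 2.06 ξ₂.
Substitute: (1·2.06 + 1) ξ₂ = 246 → ξ₂ = 80.39 mol/s, ξ₁ = 165.6 mol/s.
Outlet amounts (n = n₀ + Σ ν·ξ):
  A: 776 − 1(165.6) − 1(80.39) = 530
  B: 0 + 1(165.6) = 165.6
  G: 0 + 1(80.39) = 80.39
  D: 0 + 2(80.39) = 160.8

ξ₂ = 80.4 mol/s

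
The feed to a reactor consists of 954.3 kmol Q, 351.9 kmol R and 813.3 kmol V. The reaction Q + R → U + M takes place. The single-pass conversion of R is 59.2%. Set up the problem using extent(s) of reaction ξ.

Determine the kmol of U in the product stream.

208 kmol

R reacted = 0.592 × 351.9 = 208.3 kmol; ν_R = −1, so ξ = 208.3/1 = 208.3 kmol.
Outlet amounts (n = n₀ + ν ξ):
  Q: 954.3 − 1(208.3) = 746
  R: 351.9 − 1(208.3) = 143.6
  U: 0 + 1(208.3) = 208.3
  M: 0 + 1(208.3) = 208.3
  V: 813.3 (inert)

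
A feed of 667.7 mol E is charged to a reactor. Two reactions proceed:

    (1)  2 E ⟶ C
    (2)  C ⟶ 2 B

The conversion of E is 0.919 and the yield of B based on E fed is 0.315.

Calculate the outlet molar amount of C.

202 mol

Conversion of E: E consumed = 2ξ₁ = 0.919 × 667.7 → ξ₁ = 306.8 mol.
Yield of B: 2ξ₂ / 667.7 = 0.315 → ξ₂ = 105.2 mol.
Outlet amounts (n = n₀ + Σ ν·ξ):
  E: 667.7 − 2(306.8) = 54.08
  C: 0 + 1(306.8) − 1(105.2) = 201.6
  B: 0 + 2(105.2) = 210.3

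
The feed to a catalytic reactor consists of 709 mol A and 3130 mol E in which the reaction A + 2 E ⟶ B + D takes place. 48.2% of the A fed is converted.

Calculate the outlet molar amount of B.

342 mol

A reacted = 0.482 × 709 = 341.7 mol; ν_A = −1, so ξ = 341.7/1 = 341.7 mol.
Outlet amounts (n = n₀ + ν ξ):
  A: 709 − 1(341.7) = 367.3
  E: 3130 − 2(341.7) = 2447
  B: 0 + 1(341.7) = 341.7
  D: 0 + 1(341.7) = 341.7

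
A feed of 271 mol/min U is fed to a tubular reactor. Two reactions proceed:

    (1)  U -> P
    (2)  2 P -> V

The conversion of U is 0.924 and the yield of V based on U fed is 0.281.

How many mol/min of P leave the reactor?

98.1 mol/min

Conversion of U: U consumed = 1ξ₁ = 0.924 × 271 → ξ₁ = 250.4 mol/min.
Yield of V: 1ξ₂ / 271 = 0.281 → ξ₂ = 76.15 mol/min.
Outlet amounts (n = n₀ + Σ ν·ξ):
  U: 271 − 1(250.4) = 20.6
  P: 0 + 1(250.4) − 2(76.15) = 98.1
  V: 0 + 1(76.15) = 76.15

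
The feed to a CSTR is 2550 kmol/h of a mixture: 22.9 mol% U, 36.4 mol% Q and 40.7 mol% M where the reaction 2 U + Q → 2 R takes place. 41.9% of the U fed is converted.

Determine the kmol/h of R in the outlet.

245 kmol/h

U reacted = 0.419 × 584 = 244.7 kmol/h; ν_U = −2, so ξ = 244.7/2 = 122.3 kmol/h.
Outlet amounts (n = n₀ + ν ξ):
  U: 584 − 2(122.3) = 339.3
  Q: 928.2 − 1(122.3) = 805.9
  R: 0 + 2(122.3) = 244.7
  M: 1038 (inert)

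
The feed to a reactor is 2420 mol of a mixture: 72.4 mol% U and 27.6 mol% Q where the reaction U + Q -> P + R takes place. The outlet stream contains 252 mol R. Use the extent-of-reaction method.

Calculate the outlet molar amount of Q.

For R: n = n₀ + 1ξ → 252 = 0 + 1ξ, giving ξ = 252 mol.
Outlet amounts (n = n₀ + ν ξ):
  U: 1752 − 1(252) = 1500
  Q: 667.9 − 1(252) = 415.9
  P: 0 + 1(252) = 252
  R: 0 + 1(252) = 252

416 mol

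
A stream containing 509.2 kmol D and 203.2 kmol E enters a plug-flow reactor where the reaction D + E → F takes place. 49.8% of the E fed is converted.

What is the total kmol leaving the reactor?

611 kmol

E reacted = 0.498 × 203.2 = 101.2 kmol; ν_E = −1, so ξ = 101.2/1 = 101.2 kmol.
Outlet amounts (n = n₀ + ν ξ):
  D: 509.2 − 1(101.2) = 408
  E: 203.2 − 1(101.2) = 102
  F: 0 + 1(101.2) = 101.2
Total out = 408 + 102 + 101.2 = 611.2 kmol.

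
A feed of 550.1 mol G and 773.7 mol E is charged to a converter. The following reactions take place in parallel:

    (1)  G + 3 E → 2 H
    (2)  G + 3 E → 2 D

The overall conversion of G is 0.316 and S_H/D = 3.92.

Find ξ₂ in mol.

ξ₂ = 35.3 mol

Conversion of G: G consumed = 0.316 × 550.1 = 173.8 mol = 1ξ₁ + 1ξ₂.
Selectivity: 2ξ₁ / (2ξ₂) = 3.92 → ξ₁ = 3.92 ξ₂.
Substitute: (1·3.92 + 1) ξ₂ = 173.8 → ξ₂ = 35.33 mol, ξ₁ = 138.5 mol.
Outlet amounts (n = n₀ + Σ ν·ξ):
  G: 550.1 − 1(138.5) − 1(35.33) = 376.3
  E: 773.7 − 3(138.5) − 3(35.33) = 252.2
  H: 0 + 2(138.5) = 277
  D: 0 + 2(35.33) = 70.66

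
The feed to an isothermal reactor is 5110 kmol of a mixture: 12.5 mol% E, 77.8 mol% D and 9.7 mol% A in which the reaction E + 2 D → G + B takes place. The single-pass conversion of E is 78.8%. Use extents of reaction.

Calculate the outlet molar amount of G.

E reacted = 0.788 × 638.8 = 503.3 kmol; ν_E = −1, so ξ = 503.3/1 = 503.3 kmol.
Outlet amounts (n = n₀ + ν ξ):
  E: 638.8 − 1(503.3) = 135.4
  D: 3976 − 2(503.3) = 2969
  G: 0 + 1(503.3) = 503.3
  B: 0 + 1(503.3) = 503.3
  A: 495.7 (inert)

503 kmol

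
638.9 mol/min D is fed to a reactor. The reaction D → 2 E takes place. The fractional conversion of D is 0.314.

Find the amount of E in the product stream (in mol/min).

401 mol/min

D reacted = 0.314 × 638.9 = 200.6 mol/min; ν_D = −1, so ξ = 200.6/1 = 200.6 mol/min.
Outlet amounts (n = n₀ + ν ξ):
  D: 638.9 − 1(200.6) = 438.3
  E: 0 + 2(200.6) = 401.2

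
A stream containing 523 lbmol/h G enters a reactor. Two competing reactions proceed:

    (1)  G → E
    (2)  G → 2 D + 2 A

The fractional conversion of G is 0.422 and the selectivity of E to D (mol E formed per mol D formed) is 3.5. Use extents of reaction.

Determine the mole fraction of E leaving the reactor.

Conversion of G: G consumed = 0.422 × 523 = 220.7 lbmol/h = 1ξ₁ + 1ξ₂.
Selectivity: 1ξ₁ / (2ξ₂) = 3.5 → ξ₁ = 7 ξ₂.
Substitute: (1·7 + 1) ξ₂ = 220.7 → ξ₂ = 27.59 lbmol/h, ξ₁ = 193.1 lbmol/h.
Outlet amounts (n = n₀ + Σ ν·ξ):
  G: 523 − 1(193.1) − 1(27.59) = 302.3
  E: 0 + 1(193.1) = 193.1
  D: 0 + 2(27.59) = 55.18
  A: 0 + 2(27.59) = 55.18
Total out = 605.8 lbmol/h; y_E = 193.1 / 605.8 = 0.3188.

0.319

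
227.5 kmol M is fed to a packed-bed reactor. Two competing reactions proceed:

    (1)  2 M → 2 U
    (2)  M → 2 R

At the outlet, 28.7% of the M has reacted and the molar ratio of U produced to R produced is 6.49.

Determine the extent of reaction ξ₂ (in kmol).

Conversion of M: M consumed = 0.287 × 227.5 = 65.29 kmol = 2ξ₁ + 1ξ₂.
Selectivity: 2ξ₁ / (2ξ₂) = 6.49 → ξ₁ = 6.49 ξ₂.
Substitute: (2·6.49 + 1) ξ₂ = 65.29 → ξ₂ = 4.67 kmol, ξ₁ = 30.31 kmol.
Outlet amounts (n = n₀ + Σ ν·ξ):
  M: 227.5 − 2(30.31) − 1(4.67) = 162.2
  U: 0 + 2(30.31) = 60.62
  R: 0 + 2(4.67) = 9.341

ξ₂ = 4.67 kmol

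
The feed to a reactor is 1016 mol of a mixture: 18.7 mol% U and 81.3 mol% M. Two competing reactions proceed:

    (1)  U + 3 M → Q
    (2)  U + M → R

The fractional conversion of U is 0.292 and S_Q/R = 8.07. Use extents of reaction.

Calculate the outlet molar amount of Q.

49.4 mol

Conversion of U: U consumed = 0.292 × 190 = 55.48 mol = 1ξ₁ + 1ξ₂.
Selectivity: 1ξ₁ / (1ξ₂) = 8.07 → ξ₁ = 8.07 ξ₂.
Substitute: (1·8.07 + 1) ξ₂ = 55.48 → ξ₂ = 6.117 mol, ξ₁ = 49.36 mol.
Outlet amounts (n = n₀ + Σ ν·ξ):
  U: 190 − 1(49.36) − 1(6.117) = 134.5
  M: 826 − 3(49.36) − 1(6.117) = 671.8
  Q: 0 + 1(49.36) = 49.36
  R: 0 + 1(6.117) = 6.117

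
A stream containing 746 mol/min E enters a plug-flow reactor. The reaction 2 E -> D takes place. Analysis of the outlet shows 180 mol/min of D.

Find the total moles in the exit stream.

For D: n = n₀ + 1ξ → 180 = 0 + 1ξ, giving ξ = 180 mol/min.
Outlet amounts (n = n₀ + ν ξ):
  E: 746 − 2(180) = 386
  D: 0 + 1(180) = 180
Total out = 386 + 180 = 566 mol/min.

566 mol/min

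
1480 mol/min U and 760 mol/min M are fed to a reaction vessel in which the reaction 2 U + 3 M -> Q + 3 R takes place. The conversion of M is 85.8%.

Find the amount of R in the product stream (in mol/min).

M reacted = 0.858 × 760 = 652.1 mol/min; ν_M = −3, so ξ = 652.1/3 = 217.4 mol/min.
Outlet amounts (n = n₀ + ν ξ):
  U: 1480 − 2(217.4) = 1045
  M: 760 − 3(217.4) = 107.9
  Q: 0 + 1(217.4) = 217.4
  R: 0 + 3(217.4) = 652.1

652 mol/min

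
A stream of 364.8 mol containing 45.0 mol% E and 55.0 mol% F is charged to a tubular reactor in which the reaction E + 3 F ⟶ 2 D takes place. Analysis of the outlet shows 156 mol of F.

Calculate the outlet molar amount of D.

29.8 mol

For F: n = n₀ − 3ξ → 156 = 200.6 − 3ξ, giving ξ = 14.88 mol.
Outlet amounts (n = n₀ + ν ξ):
  E: 164.2 − 1(14.88) = 149.3
  F: 200.6 − 3(14.88) = 156
  D: 0 + 2(14.88) = 29.76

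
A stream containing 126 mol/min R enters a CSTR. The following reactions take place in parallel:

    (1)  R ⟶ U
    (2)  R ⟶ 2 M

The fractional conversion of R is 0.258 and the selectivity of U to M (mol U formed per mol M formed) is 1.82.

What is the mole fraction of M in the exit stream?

0.105

Conversion of R: R consumed = 0.258 × 126 = 32.51 mol/min = 1ξ₁ + 1ξ₂.
Selectivity: 1ξ₁ / (2ξ₂) = 1.82 → ξ₁ = 3.64 ξ₂.
Substitute: (1·3.64 + 1) ξ₂ = 32.51 → ξ₂ = 7.006 mol/min, ξ₁ = 25.5 mol/min.
Outlet amounts (n = n₀ + Σ ν·ξ):
  R: 126 − 1(25.5) − 1(7.006) = 93.49
  U: 0 + 1(25.5) = 25.5
  M: 0 + 2(7.006) = 14.01
Total out = 133 mol/min; y_M = 14.01 / 133 = 0.1053.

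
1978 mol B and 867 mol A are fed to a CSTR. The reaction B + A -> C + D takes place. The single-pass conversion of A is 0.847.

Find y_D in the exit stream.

A reacted = 0.847 × 867 = 734.3 mol; ν_A = −1, so ξ = 734.3/1 = 734.3 mol.
Outlet amounts (n = n₀ + ν ξ):
  B: 1978 − 1(734.3) = 1244
  A: 867 − 1(734.3) = 132.7
  C: 0 + 1(734.3) = 734.3
  D: 0 + 1(734.3) = 734.3
Total out = 2845 mol; y_D = 734.3 / 2845 = 0.2581.

0.258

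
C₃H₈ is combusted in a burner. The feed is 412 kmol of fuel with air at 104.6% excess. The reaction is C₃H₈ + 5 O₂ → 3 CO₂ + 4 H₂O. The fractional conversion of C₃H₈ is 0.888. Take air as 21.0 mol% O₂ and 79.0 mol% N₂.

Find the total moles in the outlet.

20800 kmol

Stoichiometric O₂ = 5 × 412 = 2060 kmol; O₂ fed = 2060 × 2.046 = 4215 kmol.
N₂ fed = 4215 × 79/21 = 15860 kmol.
Fuel reacted = 0.888 × 412 → ξ = 365.9 kmol.
Outlet (n = n₀ + ν ξ):
  C₃H₈: 412 − 1(365.9) = 46.14
  O₂: 4215 − 5(365.9) = 2385
  N₂: 15860 (inert)
  CO₂: 0 + 3(365.9) = 1098
  H₂O: 0 + 4(365.9) = 1463
Total out = 46.14 + 2385 + 15860 + 1098 + 1463 = 20850 kmol.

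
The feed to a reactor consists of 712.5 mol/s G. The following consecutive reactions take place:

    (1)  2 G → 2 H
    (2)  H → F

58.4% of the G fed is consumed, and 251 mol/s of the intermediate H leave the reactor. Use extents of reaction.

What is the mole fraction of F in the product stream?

0.232

Conversion of G: G consumed = 2ξ₁ = 0.584 × 712.5 → ξ₁ = 208 mol/s.
H balance: n_H = 0 + 2ξ₁ − 1ξ₂ = 251 → ξ₂ = (2·208 − 251)/1 = 165.1 mol/s.
Outlet amounts (n = n₀ + Σ ν·ξ):
  G: 712.5 − 2(208) = 296.4
  H: 0 + 2(208) − 1(165.1) = 251
  F: 0 + 1(165.1) = 165.1
Total out = 712.5 mol/s; y_F = 165.1 / 712.5 = 0.2317.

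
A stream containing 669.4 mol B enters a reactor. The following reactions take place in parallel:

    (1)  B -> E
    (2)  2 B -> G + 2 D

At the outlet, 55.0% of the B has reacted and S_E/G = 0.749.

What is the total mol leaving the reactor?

803 mol

Conversion of B: B consumed = 0.55 × 669.4 = 368.2 mol = 1ξ₁ + 2ξ₂.
Selectivity: 1ξ₁ / (1ξ₂) = 0.749 → ξ₁ = 0.749 ξ₂.
Substitute: (1·0.749 + 2) ξ₂ = 368.2 → ξ₂ = 133.9 mol, ξ₁ = 100.3 mol.
Outlet amounts (n = n₀ + Σ ν·ξ):
  B: 669.4 − 1(100.3) − 2(133.9) = 301.2
  E: 0 + 1(100.3) = 100.3
  G: 0 + 1(133.9) = 133.9
  D: 0 + 2(133.9) = 267.9
Total out = 301.2 + 100.3 + 133.9 + 267.9 = 803.3 mol.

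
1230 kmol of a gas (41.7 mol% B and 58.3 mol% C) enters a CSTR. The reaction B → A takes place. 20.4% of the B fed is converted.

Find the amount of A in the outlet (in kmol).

105 kmol

B reacted = 0.204 × 512.9 = 104.6 kmol; ν_B = −1, so ξ = 104.6/1 = 104.6 kmol.
Outlet amounts (n = n₀ + ν ξ):
  B: 512.9 − 1(104.6) = 408.3
  A: 0 + 1(104.6) = 104.6
  C: 717.1 (inert)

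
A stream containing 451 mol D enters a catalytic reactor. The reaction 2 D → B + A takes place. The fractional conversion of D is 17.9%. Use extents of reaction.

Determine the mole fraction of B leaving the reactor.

0.0895

D reacted = 0.179 × 451 = 80.73 mol; ν_D = −2, so ξ = 80.73/2 = 40.36 mol.
Outlet amounts (n = n₀ + ν ξ):
  D: 451 − 2(40.36) = 370.3
  B: 0 + 1(40.36) = 40.36
  A: 0 + 1(40.36) = 40.36
Total out = 451 mol; y_B = 40.36 / 451 = 0.0895.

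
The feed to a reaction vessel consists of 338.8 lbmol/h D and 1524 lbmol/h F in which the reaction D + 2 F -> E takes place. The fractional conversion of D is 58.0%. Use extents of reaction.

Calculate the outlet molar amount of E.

D reacted = 0.58 × 338.8 = 196.5 lbmol/h; ν_D = −1, so ξ = 196.5/1 = 196.5 lbmol/h.
Outlet amounts (n = n₀ + ν ξ):
  D: 338.8 − 1(196.5) = 142.3
  F: 1524 − 2(196.5) = 1131
  E: 0 + 1(196.5) = 196.5

197 lbmol/h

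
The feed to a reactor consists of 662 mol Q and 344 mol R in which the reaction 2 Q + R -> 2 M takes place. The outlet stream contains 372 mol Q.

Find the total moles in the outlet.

861 mol

For Q: n = n₀ − 2ξ → 372 = 662 − 2ξ, giving ξ = 145 mol.
Outlet amounts (n = n₀ + ν ξ):
  Q: 662 − 2(145) = 372
  R: 344 − 1(145) = 199
  M: 0 + 2(145) = 290
Total out = 372 + 199 + 290 = 861 mol.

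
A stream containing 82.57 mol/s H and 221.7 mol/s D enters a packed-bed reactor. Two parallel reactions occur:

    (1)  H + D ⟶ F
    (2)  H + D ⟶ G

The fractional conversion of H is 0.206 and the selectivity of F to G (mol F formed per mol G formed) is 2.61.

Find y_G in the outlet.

Conversion of H: H consumed = 0.206 × 82.57 = 17.01 mol/s = 1ξ₁ + 1ξ₂.
Selectivity: 1ξ₁ / (1ξ₂) = 2.61 → ξ₁ = 2.61 ξ₂.
Substitute: (1·2.61 + 1) ξ₂ = 17.01 → ξ₂ = 4.712 mol/s, ξ₁ = 12.3 mol/s.
Outlet amounts (n = n₀ + Σ ν·ξ):
  H: 82.57 − 1(12.3) − 1(4.712) = 65.56
  D: 221.7 − 1(12.3) − 1(4.712) = 204.7
  F: 0 + 1(12.3) = 12.3
  G: 0 + 1(4.712) = 4.712
Total out = 287.3 mol/s; y_G = 4.712 / 287.3 = 0.0164.

0.0164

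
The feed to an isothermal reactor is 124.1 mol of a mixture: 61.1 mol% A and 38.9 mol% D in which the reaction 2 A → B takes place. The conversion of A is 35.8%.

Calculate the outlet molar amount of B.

13.6 mol

A reacted = 0.358 × 75.83 = 27.15 mol; ν_A = −2, so ξ = 27.15/2 = 13.57 mol.
Outlet amounts (n = n₀ + ν ξ):
  A: 75.83 − 2(13.57) = 48.68
  B: 0 + 1(13.57) = 13.57
  D: 48.27 (inert)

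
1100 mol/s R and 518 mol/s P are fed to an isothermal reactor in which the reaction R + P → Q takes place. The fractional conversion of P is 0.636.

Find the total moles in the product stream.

1290 mol/s

P reacted = 0.636 × 518 = 329.4 mol/s; ν_P = −1, so ξ = 329.4/1 = 329.4 mol/s.
Outlet amounts (n = n₀ + ν ξ):
  R: 1100 − 1(329.4) = 770.6
  P: 518 − 1(329.4) = 188.6
  Q: 0 + 1(329.4) = 329.4
Total out = 770.6 + 188.6 + 329.4 = 1289 mol/s.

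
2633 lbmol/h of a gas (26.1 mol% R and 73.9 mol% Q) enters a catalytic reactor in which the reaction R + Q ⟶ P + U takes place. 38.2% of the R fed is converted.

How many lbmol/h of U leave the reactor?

263 lbmol/h

R reacted = 0.382 × 687.2 = 262.5 lbmol/h; ν_R = −1, so ξ = 262.5/1 = 262.5 lbmol/h.
Outlet amounts (n = n₀ + ν ξ):
  R: 687.2 − 1(262.5) = 424.7
  Q: 1946 − 1(262.5) = 1683
  P: 0 + 1(262.5) = 262.5
  U: 0 + 1(262.5) = 262.5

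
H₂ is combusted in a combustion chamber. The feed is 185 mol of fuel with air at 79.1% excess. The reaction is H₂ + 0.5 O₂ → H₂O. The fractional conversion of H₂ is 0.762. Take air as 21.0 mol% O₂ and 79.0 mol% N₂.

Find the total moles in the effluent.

Stoichiometric O₂ = 0.5 × 185 = 92.5 mol; O₂ fed = 92.5 × 1.791 = 165.7 mol.
N₂ fed = 165.7 × 79/21 = 623.2 mol.
Fuel reacted = 0.762 × 185 → ξ = 141 mol.
Outlet (n = n₀ + ν ξ):
  H₂: 185 − 1(141) = 44.03
  O₂: 165.7 − 0.5(141) = 95.18
  N₂: 623.2 (inert)
  H₂O: 0 + 1(141) = 141
Total out = 44.03 + 95.18 + 623.2 + 141 = 903.4 mol.

903 mol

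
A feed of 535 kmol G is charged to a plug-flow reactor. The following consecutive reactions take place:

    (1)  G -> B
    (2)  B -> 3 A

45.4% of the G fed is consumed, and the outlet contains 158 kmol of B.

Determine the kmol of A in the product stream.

Conversion of G: G consumed = 1ξ₁ = 0.454 × 535 → ξ₁ = 242.9 kmol.
B balance: n_B = 0 + 1ξ₁ − 1ξ₂ = 158 → ξ₂ = (1·242.9 − 158)/1 = 84.89 kmol.
Outlet amounts (n = n₀ + Σ ν·ξ):
  G: 535 − 1(242.9) = 292.1
  B: 0 + 1(242.9) − 1(84.89) = 158
  A: 0 + 3(84.89) = 254.7

255 kmol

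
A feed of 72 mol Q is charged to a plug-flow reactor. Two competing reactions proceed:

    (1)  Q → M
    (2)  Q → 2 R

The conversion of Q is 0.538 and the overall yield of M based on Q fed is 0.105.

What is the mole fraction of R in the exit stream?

Yield of M: 1ξ₁ / 72 = 0.105 → ξ₁ = 7.56 mol.
Conversion of Q: 1ξ₁ + 1ξ₂ = 0.538 × 72 = 38.74 → ξ₂ = 31.18 mol.
Outlet amounts (n = n₀ + Σ ν·ξ):
  Q: 72 − 1(7.56) − 1(31.18) = 33.26
  M: 0 + 1(7.56) = 7.56
  R: 0 + 2(31.18) = 62.35
Total out = 103.2 mol; y_R = 62.35 / 103.2 = 0.6043.

0.604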